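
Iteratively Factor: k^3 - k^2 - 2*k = (k + 1)*(k^2 - 2*k) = k*(k + 1)*(k - 2)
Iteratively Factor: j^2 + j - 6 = (j - 2)*(j + 3)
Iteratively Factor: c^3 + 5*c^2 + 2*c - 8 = (c + 4)*(c^2 + c - 2) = (c - 1)*(c + 4)*(c + 2)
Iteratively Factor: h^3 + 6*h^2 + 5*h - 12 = (h - 1)*(h^2 + 7*h + 12) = (h - 1)*(h + 3)*(h + 4)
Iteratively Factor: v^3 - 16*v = (v - 4)*(v^2 + 4*v) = v*(v - 4)*(v + 4)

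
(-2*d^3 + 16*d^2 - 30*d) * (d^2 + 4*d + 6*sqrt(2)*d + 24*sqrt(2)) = -2*d^5 - 12*sqrt(2)*d^4 + 8*d^4 + 34*d^3 + 48*sqrt(2)*d^3 - 120*d^2 + 204*sqrt(2)*d^2 - 720*sqrt(2)*d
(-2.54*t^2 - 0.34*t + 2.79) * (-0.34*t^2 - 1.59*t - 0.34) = 0.8636*t^4 + 4.1542*t^3 + 0.4556*t^2 - 4.3205*t - 0.9486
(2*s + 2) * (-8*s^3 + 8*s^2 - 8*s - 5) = -16*s^4 - 26*s - 10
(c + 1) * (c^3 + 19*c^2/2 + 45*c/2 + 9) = c^4 + 21*c^3/2 + 32*c^2 + 63*c/2 + 9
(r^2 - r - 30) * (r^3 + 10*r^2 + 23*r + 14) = r^5 + 9*r^4 - 17*r^3 - 309*r^2 - 704*r - 420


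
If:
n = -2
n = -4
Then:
No Solution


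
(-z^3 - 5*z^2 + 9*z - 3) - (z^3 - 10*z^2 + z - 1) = -2*z^3 + 5*z^2 + 8*z - 2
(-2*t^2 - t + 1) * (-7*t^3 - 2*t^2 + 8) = 14*t^5 + 11*t^4 - 5*t^3 - 18*t^2 - 8*t + 8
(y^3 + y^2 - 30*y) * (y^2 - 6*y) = y^5 - 5*y^4 - 36*y^3 + 180*y^2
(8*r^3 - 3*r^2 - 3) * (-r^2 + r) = -8*r^5 + 11*r^4 - 3*r^3 + 3*r^2 - 3*r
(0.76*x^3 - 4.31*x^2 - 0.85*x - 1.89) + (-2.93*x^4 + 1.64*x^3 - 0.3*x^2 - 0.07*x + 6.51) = -2.93*x^4 + 2.4*x^3 - 4.61*x^2 - 0.92*x + 4.62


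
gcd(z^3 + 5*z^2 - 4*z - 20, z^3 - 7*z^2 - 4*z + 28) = z^2 - 4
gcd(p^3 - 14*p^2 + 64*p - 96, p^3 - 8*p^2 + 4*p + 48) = p^2 - 10*p + 24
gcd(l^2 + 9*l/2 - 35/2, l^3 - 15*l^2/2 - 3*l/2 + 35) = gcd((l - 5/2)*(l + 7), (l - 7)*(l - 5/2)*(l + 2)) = l - 5/2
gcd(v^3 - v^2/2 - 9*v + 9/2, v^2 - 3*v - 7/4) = 1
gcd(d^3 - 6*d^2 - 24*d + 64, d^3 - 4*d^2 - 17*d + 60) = d + 4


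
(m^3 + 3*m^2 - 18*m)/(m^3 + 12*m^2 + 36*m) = (m - 3)/(m + 6)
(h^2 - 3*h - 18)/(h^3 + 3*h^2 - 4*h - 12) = (h - 6)/(h^2 - 4)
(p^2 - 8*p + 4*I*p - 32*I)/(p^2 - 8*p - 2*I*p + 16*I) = (p + 4*I)/(p - 2*I)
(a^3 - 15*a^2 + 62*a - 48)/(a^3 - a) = (a^2 - 14*a + 48)/(a*(a + 1))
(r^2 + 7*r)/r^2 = (r + 7)/r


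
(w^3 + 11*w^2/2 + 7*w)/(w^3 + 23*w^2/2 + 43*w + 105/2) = w*(w + 2)/(w^2 + 8*w + 15)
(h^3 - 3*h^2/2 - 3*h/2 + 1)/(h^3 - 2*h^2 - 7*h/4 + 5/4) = 2*(h - 2)/(2*h - 5)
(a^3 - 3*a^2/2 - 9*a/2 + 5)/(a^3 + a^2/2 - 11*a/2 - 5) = (a - 1)/(a + 1)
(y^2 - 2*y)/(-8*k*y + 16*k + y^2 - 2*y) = y/(-8*k + y)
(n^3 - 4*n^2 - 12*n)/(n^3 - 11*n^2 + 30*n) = (n + 2)/(n - 5)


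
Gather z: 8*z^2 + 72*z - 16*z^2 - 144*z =-8*z^2 - 72*z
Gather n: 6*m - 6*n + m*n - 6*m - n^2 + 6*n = m*n - n^2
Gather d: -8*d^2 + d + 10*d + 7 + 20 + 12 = -8*d^2 + 11*d + 39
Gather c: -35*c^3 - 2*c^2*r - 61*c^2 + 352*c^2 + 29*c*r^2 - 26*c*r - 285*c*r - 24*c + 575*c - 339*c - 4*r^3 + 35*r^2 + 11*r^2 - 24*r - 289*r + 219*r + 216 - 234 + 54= -35*c^3 + c^2*(291 - 2*r) + c*(29*r^2 - 311*r + 212) - 4*r^3 + 46*r^2 - 94*r + 36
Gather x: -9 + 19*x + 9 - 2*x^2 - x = -2*x^2 + 18*x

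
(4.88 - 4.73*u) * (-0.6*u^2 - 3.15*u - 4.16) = 2.838*u^3 + 11.9715*u^2 + 4.3048*u - 20.3008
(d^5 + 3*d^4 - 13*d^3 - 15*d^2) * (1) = d^5 + 3*d^4 - 13*d^3 - 15*d^2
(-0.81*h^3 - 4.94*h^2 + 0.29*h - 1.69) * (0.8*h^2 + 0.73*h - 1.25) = -0.648*h^5 - 4.5433*h^4 - 2.3617*h^3 + 5.0347*h^2 - 1.5962*h + 2.1125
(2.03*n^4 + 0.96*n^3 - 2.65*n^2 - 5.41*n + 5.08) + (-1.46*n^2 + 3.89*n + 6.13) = 2.03*n^4 + 0.96*n^3 - 4.11*n^2 - 1.52*n + 11.21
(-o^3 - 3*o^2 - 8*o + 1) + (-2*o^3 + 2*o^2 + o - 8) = -3*o^3 - o^2 - 7*o - 7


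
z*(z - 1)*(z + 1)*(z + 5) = z^4 + 5*z^3 - z^2 - 5*z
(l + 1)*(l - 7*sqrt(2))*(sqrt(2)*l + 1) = sqrt(2)*l^3 - 13*l^2 + sqrt(2)*l^2 - 13*l - 7*sqrt(2)*l - 7*sqrt(2)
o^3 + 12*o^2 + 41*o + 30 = (o + 1)*(o + 5)*(o + 6)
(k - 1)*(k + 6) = k^2 + 5*k - 6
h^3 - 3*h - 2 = (h - 2)*(h + 1)^2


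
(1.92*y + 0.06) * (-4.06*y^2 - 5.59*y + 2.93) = -7.7952*y^3 - 10.9764*y^2 + 5.2902*y + 0.1758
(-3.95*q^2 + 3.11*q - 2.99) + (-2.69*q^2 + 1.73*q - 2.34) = -6.64*q^2 + 4.84*q - 5.33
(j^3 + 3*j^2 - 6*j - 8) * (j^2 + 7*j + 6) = j^5 + 10*j^4 + 21*j^3 - 32*j^2 - 92*j - 48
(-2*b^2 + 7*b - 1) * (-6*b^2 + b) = 12*b^4 - 44*b^3 + 13*b^2 - b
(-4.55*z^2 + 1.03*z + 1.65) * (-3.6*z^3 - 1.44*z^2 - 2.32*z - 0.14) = 16.38*z^5 + 2.844*z^4 + 3.1328*z^3 - 4.1286*z^2 - 3.9722*z - 0.231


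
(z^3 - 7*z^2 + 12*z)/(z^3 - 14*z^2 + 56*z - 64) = z*(z - 3)/(z^2 - 10*z + 16)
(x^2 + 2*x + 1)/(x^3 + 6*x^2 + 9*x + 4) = 1/(x + 4)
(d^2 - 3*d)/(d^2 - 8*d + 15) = d/(d - 5)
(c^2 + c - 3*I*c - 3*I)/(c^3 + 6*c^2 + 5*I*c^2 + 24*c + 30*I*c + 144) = (c + 1)/(c^2 + c*(6 + 8*I) + 48*I)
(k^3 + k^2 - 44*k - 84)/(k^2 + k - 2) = (k^2 - k - 42)/(k - 1)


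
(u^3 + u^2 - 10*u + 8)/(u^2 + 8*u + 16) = (u^2 - 3*u + 2)/(u + 4)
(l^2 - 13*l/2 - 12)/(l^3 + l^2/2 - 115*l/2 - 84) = 1/(l + 7)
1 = 1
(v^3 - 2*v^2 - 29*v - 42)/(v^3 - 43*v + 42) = (v^3 - 2*v^2 - 29*v - 42)/(v^3 - 43*v + 42)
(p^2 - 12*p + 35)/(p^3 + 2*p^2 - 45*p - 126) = (p - 5)/(p^2 + 9*p + 18)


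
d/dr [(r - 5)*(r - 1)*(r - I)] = 3*r^2 - 2*r*(6 + I) + 5 + 6*I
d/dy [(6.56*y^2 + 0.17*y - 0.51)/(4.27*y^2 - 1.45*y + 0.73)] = (-10.2379*y^2 + 13.933*y - 0.6154)/(18.2329*y^4 - 12.383*y^3 + 8.3367*y^2 - 2.117*y + 0.5329)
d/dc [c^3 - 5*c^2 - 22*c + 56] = 3*c^2 - 10*c - 22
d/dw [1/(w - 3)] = -1/(w - 3)^2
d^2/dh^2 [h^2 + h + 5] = 2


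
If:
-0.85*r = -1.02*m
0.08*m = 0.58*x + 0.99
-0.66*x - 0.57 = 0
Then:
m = 6.11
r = 7.34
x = -0.86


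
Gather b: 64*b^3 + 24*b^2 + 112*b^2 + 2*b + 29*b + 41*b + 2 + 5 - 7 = 64*b^3 + 136*b^2 + 72*b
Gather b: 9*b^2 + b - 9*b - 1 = 9*b^2 - 8*b - 1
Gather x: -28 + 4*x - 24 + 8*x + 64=12*x + 12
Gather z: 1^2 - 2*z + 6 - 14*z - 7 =-16*z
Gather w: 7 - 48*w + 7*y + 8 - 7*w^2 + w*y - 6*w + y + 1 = -7*w^2 + w*(y - 54) + 8*y + 16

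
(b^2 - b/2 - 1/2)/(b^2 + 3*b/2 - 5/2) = (2*b + 1)/(2*b + 5)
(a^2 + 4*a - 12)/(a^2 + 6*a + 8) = (a^2 + 4*a - 12)/(a^2 + 6*a + 8)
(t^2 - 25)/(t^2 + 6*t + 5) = (t - 5)/(t + 1)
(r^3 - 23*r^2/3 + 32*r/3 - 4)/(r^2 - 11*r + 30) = (3*r^2 - 5*r + 2)/(3*(r - 5))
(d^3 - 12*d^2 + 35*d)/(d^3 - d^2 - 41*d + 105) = d*(d - 7)/(d^2 + 4*d - 21)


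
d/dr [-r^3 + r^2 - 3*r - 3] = -3*r^2 + 2*r - 3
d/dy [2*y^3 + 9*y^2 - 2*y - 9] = 6*y^2 + 18*y - 2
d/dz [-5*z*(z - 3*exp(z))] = 15*z*exp(z) - 10*z + 15*exp(z)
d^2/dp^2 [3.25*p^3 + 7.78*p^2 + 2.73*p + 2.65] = 19.5*p + 15.56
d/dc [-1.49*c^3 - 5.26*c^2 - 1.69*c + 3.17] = -4.47*c^2 - 10.52*c - 1.69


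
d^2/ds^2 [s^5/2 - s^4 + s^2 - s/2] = 10*s^3 - 12*s^2 + 2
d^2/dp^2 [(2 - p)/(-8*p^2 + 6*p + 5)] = 4*((11 - 12*p)*(-8*p^2 + 6*p + 5) - 2*(p - 2)*(8*p - 3)^2)/(-8*p^2 + 6*p + 5)^3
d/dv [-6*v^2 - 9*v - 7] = -12*v - 9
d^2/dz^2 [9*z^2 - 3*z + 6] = 18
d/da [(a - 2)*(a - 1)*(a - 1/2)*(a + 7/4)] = 4*a^3 - 21*a^2/4 - 21*a/4 + 41/8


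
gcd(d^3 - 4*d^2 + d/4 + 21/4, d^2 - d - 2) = d + 1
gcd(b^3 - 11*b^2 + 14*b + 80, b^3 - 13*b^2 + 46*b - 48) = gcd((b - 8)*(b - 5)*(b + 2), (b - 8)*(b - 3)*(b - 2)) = b - 8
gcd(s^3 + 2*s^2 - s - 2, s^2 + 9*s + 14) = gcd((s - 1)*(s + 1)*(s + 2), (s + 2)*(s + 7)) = s + 2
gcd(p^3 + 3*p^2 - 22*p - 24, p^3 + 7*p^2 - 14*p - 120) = p^2 + 2*p - 24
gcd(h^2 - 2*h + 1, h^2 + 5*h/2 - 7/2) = h - 1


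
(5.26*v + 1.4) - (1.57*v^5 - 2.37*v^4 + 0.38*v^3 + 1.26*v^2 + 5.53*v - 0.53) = -1.57*v^5 + 2.37*v^4 - 0.38*v^3 - 1.26*v^2 - 0.27*v + 1.93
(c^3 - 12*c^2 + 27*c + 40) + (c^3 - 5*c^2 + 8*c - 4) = 2*c^3 - 17*c^2 + 35*c + 36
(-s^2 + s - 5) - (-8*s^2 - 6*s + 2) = 7*s^2 + 7*s - 7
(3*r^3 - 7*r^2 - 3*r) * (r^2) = 3*r^5 - 7*r^4 - 3*r^3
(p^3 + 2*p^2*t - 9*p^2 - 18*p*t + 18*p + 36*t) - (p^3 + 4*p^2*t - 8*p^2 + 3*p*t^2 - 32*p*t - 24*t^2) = -2*p^2*t - p^2 - 3*p*t^2 + 14*p*t + 18*p + 24*t^2 + 36*t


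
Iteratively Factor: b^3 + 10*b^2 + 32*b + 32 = (b + 2)*(b^2 + 8*b + 16) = (b + 2)*(b + 4)*(b + 4)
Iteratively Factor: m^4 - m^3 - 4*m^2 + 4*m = (m - 2)*(m^3 + m^2 - 2*m) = m*(m - 2)*(m^2 + m - 2) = m*(m - 2)*(m - 1)*(m + 2)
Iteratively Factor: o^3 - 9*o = (o - 3)*(o^2 + 3*o) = o*(o - 3)*(o + 3)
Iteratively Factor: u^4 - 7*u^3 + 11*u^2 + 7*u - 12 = (u - 1)*(u^3 - 6*u^2 + 5*u + 12) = (u - 4)*(u - 1)*(u^2 - 2*u - 3) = (u - 4)*(u - 3)*(u - 1)*(u + 1)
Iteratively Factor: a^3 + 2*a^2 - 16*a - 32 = (a + 4)*(a^2 - 2*a - 8) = (a + 2)*(a + 4)*(a - 4)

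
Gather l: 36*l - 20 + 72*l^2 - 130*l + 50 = 72*l^2 - 94*l + 30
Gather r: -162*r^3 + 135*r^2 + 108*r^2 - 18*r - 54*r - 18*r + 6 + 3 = -162*r^3 + 243*r^2 - 90*r + 9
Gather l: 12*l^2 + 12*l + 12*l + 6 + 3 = 12*l^2 + 24*l + 9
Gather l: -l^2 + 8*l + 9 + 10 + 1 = -l^2 + 8*l + 20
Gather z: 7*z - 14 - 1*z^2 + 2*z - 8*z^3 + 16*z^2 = -8*z^3 + 15*z^2 + 9*z - 14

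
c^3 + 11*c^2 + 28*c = c*(c + 4)*(c + 7)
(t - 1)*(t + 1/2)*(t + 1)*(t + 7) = t^4 + 15*t^3/2 + 5*t^2/2 - 15*t/2 - 7/2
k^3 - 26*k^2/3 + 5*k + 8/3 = (k - 8)*(k - 1)*(k + 1/3)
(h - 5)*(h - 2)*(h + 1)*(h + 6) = h^4 - 33*h^2 + 28*h + 60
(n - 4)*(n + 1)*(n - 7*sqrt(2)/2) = n^3 - 7*sqrt(2)*n^2/2 - 3*n^2 - 4*n + 21*sqrt(2)*n/2 + 14*sqrt(2)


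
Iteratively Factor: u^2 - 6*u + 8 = (u - 2)*(u - 4)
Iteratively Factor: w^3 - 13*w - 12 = (w + 1)*(w^2 - w - 12) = (w - 4)*(w + 1)*(w + 3)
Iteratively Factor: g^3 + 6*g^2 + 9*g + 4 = (g + 1)*(g^2 + 5*g + 4) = (g + 1)^2*(g + 4)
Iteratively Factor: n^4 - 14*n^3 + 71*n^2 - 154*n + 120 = (n - 5)*(n^3 - 9*n^2 + 26*n - 24) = (n - 5)*(n - 2)*(n^2 - 7*n + 12) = (n - 5)*(n - 3)*(n - 2)*(n - 4)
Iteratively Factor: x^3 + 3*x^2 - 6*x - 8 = (x - 2)*(x^2 + 5*x + 4) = (x - 2)*(x + 1)*(x + 4)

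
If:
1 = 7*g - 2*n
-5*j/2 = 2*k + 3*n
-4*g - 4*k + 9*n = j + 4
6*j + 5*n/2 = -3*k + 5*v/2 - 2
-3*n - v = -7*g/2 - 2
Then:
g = 23/537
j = 1265/537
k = -5197/2148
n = -188/537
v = 3437/1074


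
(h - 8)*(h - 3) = h^2 - 11*h + 24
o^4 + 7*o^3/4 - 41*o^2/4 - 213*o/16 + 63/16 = (o - 3)*(o - 1/4)*(o + 3/2)*(o + 7/2)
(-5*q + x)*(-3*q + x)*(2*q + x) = 30*q^3 - q^2*x - 6*q*x^2 + x^3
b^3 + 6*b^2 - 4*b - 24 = (b - 2)*(b + 2)*(b + 6)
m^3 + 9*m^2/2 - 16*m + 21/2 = (m - 3/2)*(m - 1)*(m + 7)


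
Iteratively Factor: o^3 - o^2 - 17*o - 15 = (o + 3)*(o^2 - 4*o - 5) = (o + 1)*(o + 3)*(o - 5)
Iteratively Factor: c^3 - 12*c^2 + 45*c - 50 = (c - 5)*(c^2 - 7*c + 10) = (c - 5)^2*(c - 2)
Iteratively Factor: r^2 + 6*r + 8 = (r + 4)*(r + 2)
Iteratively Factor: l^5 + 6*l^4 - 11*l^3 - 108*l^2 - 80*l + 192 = (l + 4)*(l^4 + 2*l^3 - 19*l^2 - 32*l + 48) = (l + 4)^2*(l^3 - 2*l^2 - 11*l + 12) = (l - 4)*(l + 4)^2*(l^2 + 2*l - 3) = (l - 4)*(l - 1)*(l + 4)^2*(l + 3)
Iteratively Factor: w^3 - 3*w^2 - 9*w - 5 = (w + 1)*(w^2 - 4*w - 5) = (w - 5)*(w + 1)*(w + 1)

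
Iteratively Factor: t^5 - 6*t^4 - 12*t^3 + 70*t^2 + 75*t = (t - 5)*(t^4 - t^3 - 17*t^2 - 15*t) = t*(t - 5)*(t^3 - t^2 - 17*t - 15) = t*(t - 5)*(t + 1)*(t^2 - 2*t - 15) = t*(t - 5)^2*(t + 1)*(t + 3)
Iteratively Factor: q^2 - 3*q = (q - 3)*(q)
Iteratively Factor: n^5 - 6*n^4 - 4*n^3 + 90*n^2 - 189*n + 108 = (n - 3)*(n^4 - 3*n^3 - 13*n^2 + 51*n - 36) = (n - 3)*(n + 4)*(n^3 - 7*n^2 + 15*n - 9) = (n - 3)^2*(n + 4)*(n^2 - 4*n + 3) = (n - 3)^3*(n + 4)*(n - 1)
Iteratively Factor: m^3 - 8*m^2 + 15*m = (m - 5)*(m^2 - 3*m) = m*(m - 5)*(m - 3)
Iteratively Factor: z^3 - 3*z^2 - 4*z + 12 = (z - 2)*(z^2 - z - 6) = (z - 3)*(z - 2)*(z + 2)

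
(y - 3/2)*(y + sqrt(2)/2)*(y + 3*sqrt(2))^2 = y^4 - 3*y^3/2 + 13*sqrt(2)*y^3/2 - 39*sqrt(2)*y^2/4 + 24*y^2 - 36*y + 9*sqrt(2)*y - 27*sqrt(2)/2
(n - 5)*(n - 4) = n^2 - 9*n + 20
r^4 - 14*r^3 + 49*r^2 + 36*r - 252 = (r - 7)*(r - 6)*(r - 3)*(r + 2)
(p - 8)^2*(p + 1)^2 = p^4 - 14*p^3 + 33*p^2 + 112*p + 64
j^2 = j^2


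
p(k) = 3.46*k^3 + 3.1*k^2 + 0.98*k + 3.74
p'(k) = 10.38*k^2 + 6.2*k + 0.98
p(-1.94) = -11.76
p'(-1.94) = 28.02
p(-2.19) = -19.88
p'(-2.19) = 37.19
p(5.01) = 521.56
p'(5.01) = 292.58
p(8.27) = 2180.87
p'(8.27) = 762.17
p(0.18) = 4.04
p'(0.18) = 2.43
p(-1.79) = -7.93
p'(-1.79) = 23.14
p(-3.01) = -65.48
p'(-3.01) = 76.36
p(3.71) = 226.73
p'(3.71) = 166.85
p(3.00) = 128.00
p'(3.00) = 113.00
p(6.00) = 868.58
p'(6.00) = 411.86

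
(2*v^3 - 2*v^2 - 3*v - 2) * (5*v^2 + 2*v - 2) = 10*v^5 - 6*v^4 - 23*v^3 - 12*v^2 + 2*v + 4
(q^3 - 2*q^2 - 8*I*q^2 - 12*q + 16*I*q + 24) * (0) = 0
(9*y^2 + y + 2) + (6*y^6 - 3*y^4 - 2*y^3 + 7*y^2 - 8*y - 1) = 6*y^6 - 3*y^4 - 2*y^3 + 16*y^2 - 7*y + 1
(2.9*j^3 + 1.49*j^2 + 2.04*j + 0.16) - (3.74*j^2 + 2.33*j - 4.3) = 2.9*j^3 - 2.25*j^2 - 0.29*j + 4.46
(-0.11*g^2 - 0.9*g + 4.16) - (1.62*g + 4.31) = -0.11*g^2 - 2.52*g - 0.149999999999999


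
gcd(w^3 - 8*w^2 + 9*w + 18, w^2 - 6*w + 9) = w - 3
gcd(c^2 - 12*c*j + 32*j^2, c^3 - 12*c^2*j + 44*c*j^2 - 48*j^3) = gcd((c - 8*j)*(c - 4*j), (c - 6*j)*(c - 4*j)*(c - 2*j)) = c - 4*j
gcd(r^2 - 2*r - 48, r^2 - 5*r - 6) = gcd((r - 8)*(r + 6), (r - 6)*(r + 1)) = 1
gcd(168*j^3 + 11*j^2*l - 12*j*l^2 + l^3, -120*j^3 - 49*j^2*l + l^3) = 24*j^2 + 5*j*l - l^2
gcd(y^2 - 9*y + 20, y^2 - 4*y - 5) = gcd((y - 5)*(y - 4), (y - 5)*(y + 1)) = y - 5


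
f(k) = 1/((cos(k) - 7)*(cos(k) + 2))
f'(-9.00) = 0.04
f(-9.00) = -0.12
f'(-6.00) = 0.00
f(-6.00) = -0.06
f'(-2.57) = 0.04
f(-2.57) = -0.11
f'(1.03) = -0.01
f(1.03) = -0.06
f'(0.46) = -0.00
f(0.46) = -0.06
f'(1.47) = -0.02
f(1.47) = -0.07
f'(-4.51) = -0.03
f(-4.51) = -0.08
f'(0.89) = -0.01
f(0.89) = -0.06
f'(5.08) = 0.02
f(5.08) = -0.06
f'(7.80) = -0.02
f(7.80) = -0.07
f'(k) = sin(k)/((cos(k) - 7)*(cos(k) + 2)^2) + sin(k)/((cos(k) - 7)^2*(cos(k) + 2))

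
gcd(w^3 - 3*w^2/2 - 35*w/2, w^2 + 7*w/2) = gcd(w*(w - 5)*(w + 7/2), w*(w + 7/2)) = w^2 + 7*w/2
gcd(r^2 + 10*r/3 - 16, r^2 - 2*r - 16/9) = r - 8/3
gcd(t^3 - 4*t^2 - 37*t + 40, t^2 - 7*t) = 1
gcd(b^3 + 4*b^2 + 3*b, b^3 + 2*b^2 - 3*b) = b^2 + 3*b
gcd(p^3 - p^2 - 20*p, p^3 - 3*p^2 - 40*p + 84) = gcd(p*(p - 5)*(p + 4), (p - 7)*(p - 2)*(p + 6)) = 1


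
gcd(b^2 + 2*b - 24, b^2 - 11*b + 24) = 1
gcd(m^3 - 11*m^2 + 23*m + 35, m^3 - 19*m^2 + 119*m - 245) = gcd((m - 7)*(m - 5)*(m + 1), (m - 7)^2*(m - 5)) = m^2 - 12*m + 35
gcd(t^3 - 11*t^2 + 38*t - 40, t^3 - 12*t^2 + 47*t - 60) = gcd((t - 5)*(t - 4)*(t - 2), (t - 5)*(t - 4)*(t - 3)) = t^2 - 9*t + 20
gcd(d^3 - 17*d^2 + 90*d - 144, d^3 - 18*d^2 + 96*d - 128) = d - 8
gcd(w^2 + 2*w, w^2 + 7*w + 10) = w + 2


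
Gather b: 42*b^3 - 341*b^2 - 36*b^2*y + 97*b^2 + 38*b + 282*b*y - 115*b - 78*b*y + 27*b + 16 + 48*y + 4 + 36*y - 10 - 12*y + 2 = 42*b^3 + b^2*(-36*y - 244) + b*(204*y - 50) + 72*y + 12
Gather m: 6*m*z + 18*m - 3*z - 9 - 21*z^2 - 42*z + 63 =m*(6*z + 18) - 21*z^2 - 45*z + 54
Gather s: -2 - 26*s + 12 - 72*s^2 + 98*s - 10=-72*s^2 + 72*s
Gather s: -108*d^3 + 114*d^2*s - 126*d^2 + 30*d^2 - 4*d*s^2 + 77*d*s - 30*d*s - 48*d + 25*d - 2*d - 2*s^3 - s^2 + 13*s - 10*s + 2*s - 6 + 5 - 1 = -108*d^3 - 96*d^2 - 25*d - 2*s^3 + s^2*(-4*d - 1) + s*(114*d^2 + 47*d + 5) - 2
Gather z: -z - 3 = -z - 3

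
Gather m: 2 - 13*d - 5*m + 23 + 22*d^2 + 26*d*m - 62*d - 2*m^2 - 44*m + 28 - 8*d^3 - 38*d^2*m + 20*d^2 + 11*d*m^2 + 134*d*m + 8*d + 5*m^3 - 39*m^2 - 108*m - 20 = -8*d^3 + 42*d^2 - 67*d + 5*m^3 + m^2*(11*d - 41) + m*(-38*d^2 + 160*d - 157) + 33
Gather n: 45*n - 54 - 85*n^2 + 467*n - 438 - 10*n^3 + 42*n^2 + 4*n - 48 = -10*n^3 - 43*n^2 + 516*n - 540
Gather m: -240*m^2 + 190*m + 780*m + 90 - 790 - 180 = -240*m^2 + 970*m - 880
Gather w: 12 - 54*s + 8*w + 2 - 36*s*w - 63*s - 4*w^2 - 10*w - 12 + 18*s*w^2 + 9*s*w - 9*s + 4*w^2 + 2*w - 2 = 18*s*w^2 - 27*s*w - 126*s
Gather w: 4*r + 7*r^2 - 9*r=7*r^2 - 5*r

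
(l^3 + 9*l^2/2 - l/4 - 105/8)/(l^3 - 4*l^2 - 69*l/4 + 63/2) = (l + 5/2)/(l - 6)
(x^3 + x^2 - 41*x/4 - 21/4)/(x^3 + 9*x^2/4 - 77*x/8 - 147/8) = 2*(2*x + 1)/(4*x + 7)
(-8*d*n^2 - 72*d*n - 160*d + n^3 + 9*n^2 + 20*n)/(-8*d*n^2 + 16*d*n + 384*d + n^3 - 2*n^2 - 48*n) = (n^2 + 9*n + 20)/(n^2 - 2*n - 48)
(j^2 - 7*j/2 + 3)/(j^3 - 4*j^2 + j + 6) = (j - 3/2)/(j^2 - 2*j - 3)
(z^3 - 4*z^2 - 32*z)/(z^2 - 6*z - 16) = z*(z + 4)/(z + 2)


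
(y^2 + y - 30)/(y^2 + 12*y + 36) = (y - 5)/(y + 6)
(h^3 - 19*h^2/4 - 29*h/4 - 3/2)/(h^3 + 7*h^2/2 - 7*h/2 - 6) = (4*h^2 - 23*h - 6)/(2*(2*h^2 + 5*h - 12))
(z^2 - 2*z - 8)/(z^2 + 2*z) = (z - 4)/z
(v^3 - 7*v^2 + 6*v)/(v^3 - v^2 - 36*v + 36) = v/(v + 6)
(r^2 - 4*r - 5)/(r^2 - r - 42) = (-r^2 + 4*r + 5)/(-r^2 + r + 42)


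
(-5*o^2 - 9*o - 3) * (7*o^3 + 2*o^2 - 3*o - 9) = -35*o^5 - 73*o^4 - 24*o^3 + 66*o^2 + 90*o + 27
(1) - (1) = 0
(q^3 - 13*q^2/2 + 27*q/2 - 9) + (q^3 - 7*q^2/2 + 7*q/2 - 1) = 2*q^3 - 10*q^2 + 17*q - 10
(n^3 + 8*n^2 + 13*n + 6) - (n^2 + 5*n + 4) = n^3 + 7*n^2 + 8*n + 2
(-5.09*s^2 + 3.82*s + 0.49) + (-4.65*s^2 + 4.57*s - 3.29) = -9.74*s^2 + 8.39*s - 2.8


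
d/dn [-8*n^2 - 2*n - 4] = -16*n - 2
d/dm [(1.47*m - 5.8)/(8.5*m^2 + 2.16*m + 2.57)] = (-12.495*m^2 + 98.6*m + 16.3059)/(72.25*m^4 + 36.72*m^3 + 48.3556*m^2 + 11.1024*m + 6.6049)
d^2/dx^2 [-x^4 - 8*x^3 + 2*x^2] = -12*x^2 - 48*x + 4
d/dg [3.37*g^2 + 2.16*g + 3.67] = 6.74*g + 2.16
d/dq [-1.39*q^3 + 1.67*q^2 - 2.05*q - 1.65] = -4.17*q^2 + 3.34*q - 2.05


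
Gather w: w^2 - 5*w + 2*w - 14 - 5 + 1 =w^2 - 3*w - 18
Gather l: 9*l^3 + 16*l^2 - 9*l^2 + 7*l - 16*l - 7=9*l^3 + 7*l^2 - 9*l - 7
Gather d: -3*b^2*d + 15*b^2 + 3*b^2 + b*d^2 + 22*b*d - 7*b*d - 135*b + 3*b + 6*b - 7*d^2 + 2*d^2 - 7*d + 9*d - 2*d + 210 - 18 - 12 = 18*b^2 - 126*b + d^2*(b - 5) + d*(-3*b^2 + 15*b) + 180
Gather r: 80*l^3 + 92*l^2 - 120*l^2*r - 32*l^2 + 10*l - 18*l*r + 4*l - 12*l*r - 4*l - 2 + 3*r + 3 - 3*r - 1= 80*l^3 + 60*l^2 + 10*l + r*(-120*l^2 - 30*l)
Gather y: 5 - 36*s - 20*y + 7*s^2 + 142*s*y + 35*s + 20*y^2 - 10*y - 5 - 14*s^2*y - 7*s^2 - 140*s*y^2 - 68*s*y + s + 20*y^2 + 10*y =y^2*(40 - 140*s) + y*(-14*s^2 + 74*s - 20)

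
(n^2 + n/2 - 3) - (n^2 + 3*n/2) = -n - 3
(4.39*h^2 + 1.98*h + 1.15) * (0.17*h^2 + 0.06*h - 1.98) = 0.7463*h^4 + 0.6*h^3 - 8.3779*h^2 - 3.8514*h - 2.277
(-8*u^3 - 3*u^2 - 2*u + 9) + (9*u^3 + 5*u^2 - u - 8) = u^3 + 2*u^2 - 3*u + 1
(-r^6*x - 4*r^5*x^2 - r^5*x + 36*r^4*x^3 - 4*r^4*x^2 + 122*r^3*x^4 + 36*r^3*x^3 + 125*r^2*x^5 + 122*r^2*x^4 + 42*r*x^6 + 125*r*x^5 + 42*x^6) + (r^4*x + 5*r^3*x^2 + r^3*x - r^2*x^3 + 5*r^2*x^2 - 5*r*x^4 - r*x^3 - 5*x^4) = -r^6*x - 4*r^5*x^2 - r^5*x + 36*r^4*x^3 - 4*r^4*x^2 + r^4*x + 122*r^3*x^4 + 36*r^3*x^3 + 5*r^3*x^2 + r^3*x + 125*r^2*x^5 + 122*r^2*x^4 - r^2*x^3 + 5*r^2*x^2 + 42*r*x^6 + 125*r*x^5 - 5*r*x^4 - r*x^3 + 42*x^6 - 5*x^4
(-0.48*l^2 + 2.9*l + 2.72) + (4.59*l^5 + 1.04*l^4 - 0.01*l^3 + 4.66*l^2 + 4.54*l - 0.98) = 4.59*l^5 + 1.04*l^4 - 0.01*l^3 + 4.18*l^2 + 7.44*l + 1.74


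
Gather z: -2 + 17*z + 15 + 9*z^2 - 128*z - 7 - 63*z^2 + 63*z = -54*z^2 - 48*z + 6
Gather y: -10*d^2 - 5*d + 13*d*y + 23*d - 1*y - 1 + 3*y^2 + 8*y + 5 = -10*d^2 + 18*d + 3*y^2 + y*(13*d + 7) + 4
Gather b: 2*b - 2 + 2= 2*b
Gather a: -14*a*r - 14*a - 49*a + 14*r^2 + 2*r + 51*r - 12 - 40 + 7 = a*(-14*r - 63) + 14*r^2 + 53*r - 45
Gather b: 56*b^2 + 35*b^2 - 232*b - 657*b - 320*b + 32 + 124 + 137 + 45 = 91*b^2 - 1209*b + 338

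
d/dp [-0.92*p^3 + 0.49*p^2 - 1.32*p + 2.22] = -2.76*p^2 + 0.98*p - 1.32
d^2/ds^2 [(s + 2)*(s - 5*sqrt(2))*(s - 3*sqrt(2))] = 6*s - 16*sqrt(2) + 4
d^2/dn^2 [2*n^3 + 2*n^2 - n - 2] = 12*n + 4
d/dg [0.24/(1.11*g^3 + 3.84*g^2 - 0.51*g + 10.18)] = (-0.7992*g^2 - 1.8432*g + 0.1224)/(1.11*g^3 + 3.84*g^2 - 0.51*g + 10.18)^2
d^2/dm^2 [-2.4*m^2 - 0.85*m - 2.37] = -4.80000000000000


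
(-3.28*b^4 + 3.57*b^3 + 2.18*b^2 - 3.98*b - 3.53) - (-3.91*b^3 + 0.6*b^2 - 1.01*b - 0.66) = -3.28*b^4 + 7.48*b^3 + 1.58*b^2 - 2.97*b - 2.87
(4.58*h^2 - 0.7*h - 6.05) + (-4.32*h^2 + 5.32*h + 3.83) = 0.26*h^2 + 4.62*h - 2.22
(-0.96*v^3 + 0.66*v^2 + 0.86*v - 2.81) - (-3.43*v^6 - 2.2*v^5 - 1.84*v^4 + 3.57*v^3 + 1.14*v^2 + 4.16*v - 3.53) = 3.43*v^6 + 2.2*v^5 + 1.84*v^4 - 4.53*v^3 - 0.48*v^2 - 3.3*v + 0.72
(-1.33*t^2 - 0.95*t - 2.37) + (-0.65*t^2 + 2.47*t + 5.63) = -1.98*t^2 + 1.52*t + 3.26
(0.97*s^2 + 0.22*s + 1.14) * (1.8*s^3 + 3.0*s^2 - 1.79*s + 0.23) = 1.746*s^5 + 3.306*s^4 + 0.9757*s^3 + 3.2493*s^2 - 1.99*s + 0.2622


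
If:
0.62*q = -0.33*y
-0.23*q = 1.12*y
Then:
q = 0.00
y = 0.00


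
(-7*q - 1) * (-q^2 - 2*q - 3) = 7*q^3 + 15*q^2 + 23*q + 3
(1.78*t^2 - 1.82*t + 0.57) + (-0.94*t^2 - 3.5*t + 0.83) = 0.84*t^2 - 5.32*t + 1.4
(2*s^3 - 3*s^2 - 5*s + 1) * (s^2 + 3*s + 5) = 2*s^5 + 3*s^4 - 4*s^3 - 29*s^2 - 22*s + 5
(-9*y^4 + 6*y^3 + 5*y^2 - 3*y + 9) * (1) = -9*y^4 + 6*y^3 + 5*y^2 - 3*y + 9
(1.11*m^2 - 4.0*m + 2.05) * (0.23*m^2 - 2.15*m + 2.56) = 0.2553*m^4 - 3.3065*m^3 + 11.9131*m^2 - 14.6475*m + 5.248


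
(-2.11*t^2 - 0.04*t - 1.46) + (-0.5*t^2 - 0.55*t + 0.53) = -2.61*t^2 - 0.59*t - 0.93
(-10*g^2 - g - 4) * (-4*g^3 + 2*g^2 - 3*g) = 40*g^5 - 16*g^4 + 44*g^3 - 5*g^2 + 12*g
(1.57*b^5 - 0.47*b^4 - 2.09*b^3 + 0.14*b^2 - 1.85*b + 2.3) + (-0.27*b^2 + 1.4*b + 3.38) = 1.57*b^5 - 0.47*b^4 - 2.09*b^3 - 0.13*b^2 - 0.45*b + 5.68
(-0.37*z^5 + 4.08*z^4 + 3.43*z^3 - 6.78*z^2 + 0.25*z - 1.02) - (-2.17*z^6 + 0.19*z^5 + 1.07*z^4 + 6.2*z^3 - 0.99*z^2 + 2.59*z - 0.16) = 2.17*z^6 - 0.56*z^5 + 3.01*z^4 - 2.77*z^3 - 5.79*z^2 - 2.34*z - 0.86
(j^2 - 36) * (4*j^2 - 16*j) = 4*j^4 - 16*j^3 - 144*j^2 + 576*j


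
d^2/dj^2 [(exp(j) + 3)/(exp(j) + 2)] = (exp(j) - 2)*exp(j)/(exp(3*j) + 6*exp(2*j) + 12*exp(j) + 8)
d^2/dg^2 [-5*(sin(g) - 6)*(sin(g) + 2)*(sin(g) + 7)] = 45*sin(g)^3 + 60*sin(g)^2 - 230*sin(g) - 30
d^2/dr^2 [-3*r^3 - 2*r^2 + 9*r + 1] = -18*r - 4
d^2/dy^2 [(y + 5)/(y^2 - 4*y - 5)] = 2*((-3*y - 1)*(-y^2 + 4*y + 5) - 4*(y - 2)^2*(y + 5))/(-y^2 + 4*y + 5)^3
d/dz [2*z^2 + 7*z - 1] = 4*z + 7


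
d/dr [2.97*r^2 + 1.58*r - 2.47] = 5.94*r + 1.58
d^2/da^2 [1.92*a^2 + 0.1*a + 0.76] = 3.84000000000000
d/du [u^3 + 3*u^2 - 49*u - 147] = 3*u^2 + 6*u - 49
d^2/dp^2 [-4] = 0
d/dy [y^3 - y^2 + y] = 3*y^2 - 2*y + 1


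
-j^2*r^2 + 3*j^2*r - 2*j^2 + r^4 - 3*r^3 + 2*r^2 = (-j + r)*(j + r)*(r - 2)*(r - 1)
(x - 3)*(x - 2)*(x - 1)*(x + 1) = x^4 - 5*x^3 + 5*x^2 + 5*x - 6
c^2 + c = c*(c + 1)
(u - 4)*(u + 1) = u^2 - 3*u - 4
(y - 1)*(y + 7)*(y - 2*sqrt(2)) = y^3 - 2*sqrt(2)*y^2 + 6*y^2 - 12*sqrt(2)*y - 7*y + 14*sqrt(2)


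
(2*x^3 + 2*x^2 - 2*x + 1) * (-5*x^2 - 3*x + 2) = -10*x^5 - 16*x^4 + 8*x^3 + 5*x^2 - 7*x + 2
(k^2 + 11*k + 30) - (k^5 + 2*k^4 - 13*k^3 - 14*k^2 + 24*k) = -k^5 - 2*k^4 + 13*k^3 + 15*k^2 - 13*k + 30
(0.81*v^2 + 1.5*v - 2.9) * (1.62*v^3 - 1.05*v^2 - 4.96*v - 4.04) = 1.3122*v^5 + 1.5795*v^4 - 10.2906*v^3 - 7.6674*v^2 + 8.324*v + 11.716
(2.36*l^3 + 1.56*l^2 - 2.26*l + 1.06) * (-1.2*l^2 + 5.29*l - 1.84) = -2.832*l^5 + 10.6124*l^4 + 6.622*l^3 - 16.0978*l^2 + 9.7658*l - 1.9504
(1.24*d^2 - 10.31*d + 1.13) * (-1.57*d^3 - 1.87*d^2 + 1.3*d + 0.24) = -1.9468*d^5 + 13.8679*d^4 + 19.1176*d^3 - 15.2185*d^2 - 1.0054*d + 0.2712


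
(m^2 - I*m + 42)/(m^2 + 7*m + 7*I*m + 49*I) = (m^2 - I*m + 42)/(m^2 + 7*m*(1 + I) + 49*I)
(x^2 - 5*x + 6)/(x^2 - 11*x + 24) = (x - 2)/(x - 8)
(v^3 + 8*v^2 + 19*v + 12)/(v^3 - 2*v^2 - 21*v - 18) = (v + 4)/(v - 6)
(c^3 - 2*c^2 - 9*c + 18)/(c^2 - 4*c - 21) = (c^2 - 5*c + 6)/(c - 7)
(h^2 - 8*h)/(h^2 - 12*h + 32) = h/(h - 4)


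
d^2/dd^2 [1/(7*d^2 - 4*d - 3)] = 2*(49*d^2 - 28*d - 4*(7*d - 2)^2 - 21)/(-7*d^2 + 4*d + 3)^3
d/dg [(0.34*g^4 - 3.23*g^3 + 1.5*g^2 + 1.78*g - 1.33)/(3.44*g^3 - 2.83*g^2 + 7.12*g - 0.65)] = (1.1696*g^6 - 1.92439999999999*g^5 + 11.2433*g^4 - 59.1256*g^3 + 35.7415*g^2 - 9.4778*g + 8.3126)/(11.8336*g^6 - 19.4704*g^5 + 56.9945*g^4 - 44.7712*g^3 + 54.3734*g^2 - 9.256*g + 0.4225)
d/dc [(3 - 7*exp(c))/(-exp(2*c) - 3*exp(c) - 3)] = (-7*exp(2*c) + 6*exp(c) + 30)*exp(c)/(exp(4*c) + 6*exp(3*c) + 15*exp(2*c) + 18*exp(c) + 9)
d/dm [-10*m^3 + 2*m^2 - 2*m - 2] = -30*m^2 + 4*m - 2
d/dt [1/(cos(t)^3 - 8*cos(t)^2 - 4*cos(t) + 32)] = (3*cos(t)^2 - 16*cos(t) - 4)*sin(t)/(cos(t)^3 - 8*cos(t)^2 - 4*cos(t) + 32)^2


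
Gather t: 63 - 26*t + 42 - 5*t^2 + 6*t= -5*t^2 - 20*t + 105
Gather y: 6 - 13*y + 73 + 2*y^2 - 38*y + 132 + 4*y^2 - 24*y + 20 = 6*y^2 - 75*y + 231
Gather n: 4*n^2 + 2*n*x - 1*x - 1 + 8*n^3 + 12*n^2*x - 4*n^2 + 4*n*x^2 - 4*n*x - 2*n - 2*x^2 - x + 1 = 8*n^3 + 12*n^2*x + n*(4*x^2 - 2*x - 2) - 2*x^2 - 2*x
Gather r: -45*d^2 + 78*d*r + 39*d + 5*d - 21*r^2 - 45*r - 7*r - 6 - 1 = -45*d^2 + 44*d - 21*r^2 + r*(78*d - 52) - 7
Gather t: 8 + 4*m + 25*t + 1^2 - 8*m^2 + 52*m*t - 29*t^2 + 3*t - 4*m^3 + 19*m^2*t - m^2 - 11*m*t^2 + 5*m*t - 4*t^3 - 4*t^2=-4*m^3 - 9*m^2 + 4*m - 4*t^3 + t^2*(-11*m - 33) + t*(19*m^2 + 57*m + 28) + 9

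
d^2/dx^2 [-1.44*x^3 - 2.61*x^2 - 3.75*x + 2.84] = -8.64*x - 5.22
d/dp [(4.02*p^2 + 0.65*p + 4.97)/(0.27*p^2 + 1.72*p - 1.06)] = (6.7389*p^2 - 11.2062*p - 9.2374)/(0.0729*p^4 + 0.9288*p^3 + 2.386*p^2 - 3.6464*p + 1.1236)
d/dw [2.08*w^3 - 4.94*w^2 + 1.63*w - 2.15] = 6.24*w^2 - 9.88*w + 1.63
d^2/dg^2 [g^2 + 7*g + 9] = 2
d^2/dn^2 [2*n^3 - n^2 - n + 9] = 12*n - 2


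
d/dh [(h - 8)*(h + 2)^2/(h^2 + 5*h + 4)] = (h^4 + 10*h^3 + 20*h^2 + 32*h + 48)/(h^4 + 10*h^3 + 33*h^2 + 40*h + 16)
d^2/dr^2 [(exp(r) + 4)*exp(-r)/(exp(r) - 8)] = (exp(3*r) + 24*exp(2*r) - 96*exp(r) + 256)*exp(-r)/(exp(3*r) - 24*exp(2*r) + 192*exp(r) - 512)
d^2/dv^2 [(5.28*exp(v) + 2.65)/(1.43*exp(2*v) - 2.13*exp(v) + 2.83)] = (10.797072*exp(4*v) + 37.758292*exp(3*v) - 152.420697*exp(2*v) + 0.952956999999994*exp(v) + 58.260927)*exp(v)/(2.924207*exp(6*v) - 13.066911*exp(5*v) + 36.824502*exp(4*v) - 61.382979*exp(3*v) + 72.876462*exp(2*v) - 51.176871*exp(v) + 22.665187)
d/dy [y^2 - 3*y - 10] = 2*y - 3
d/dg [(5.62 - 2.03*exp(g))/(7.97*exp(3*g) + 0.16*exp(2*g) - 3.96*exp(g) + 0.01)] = (32.3582*exp(3*g) - 134.0494*exp(2*g) - 1.7984*exp(g) + 22.2349)*exp(g)/(63.5209*exp(6*g) + 2.5504*exp(5*g) - 63.0968*exp(4*g) - 1.1078*exp(3*g) + 15.6848*exp(2*g) - 0.0792*exp(g) + 0.0001)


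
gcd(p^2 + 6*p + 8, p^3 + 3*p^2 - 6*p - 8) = p + 4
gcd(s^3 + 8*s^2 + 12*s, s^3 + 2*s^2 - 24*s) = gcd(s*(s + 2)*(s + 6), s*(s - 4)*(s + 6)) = s^2 + 6*s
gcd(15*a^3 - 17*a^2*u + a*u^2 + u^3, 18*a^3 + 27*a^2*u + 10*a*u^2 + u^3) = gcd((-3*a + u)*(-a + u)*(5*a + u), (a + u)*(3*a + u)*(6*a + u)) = 1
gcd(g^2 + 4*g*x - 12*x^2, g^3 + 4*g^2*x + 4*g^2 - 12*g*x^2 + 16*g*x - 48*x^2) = -g^2 - 4*g*x + 12*x^2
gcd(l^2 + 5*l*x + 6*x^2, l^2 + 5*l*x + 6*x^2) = l^2 + 5*l*x + 6*x^2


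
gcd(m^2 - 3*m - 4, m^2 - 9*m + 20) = m - 4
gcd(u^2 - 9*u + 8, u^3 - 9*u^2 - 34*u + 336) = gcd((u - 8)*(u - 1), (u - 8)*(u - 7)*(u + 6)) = u - 8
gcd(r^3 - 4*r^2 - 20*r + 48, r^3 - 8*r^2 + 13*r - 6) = r - 6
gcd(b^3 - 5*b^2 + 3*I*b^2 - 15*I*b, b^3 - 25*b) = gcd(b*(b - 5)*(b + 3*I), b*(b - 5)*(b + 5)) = b^2 - 5*b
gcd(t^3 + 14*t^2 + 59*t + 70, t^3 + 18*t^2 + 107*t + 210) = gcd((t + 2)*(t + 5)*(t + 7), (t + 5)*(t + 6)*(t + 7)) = t^2 + 12*t + 35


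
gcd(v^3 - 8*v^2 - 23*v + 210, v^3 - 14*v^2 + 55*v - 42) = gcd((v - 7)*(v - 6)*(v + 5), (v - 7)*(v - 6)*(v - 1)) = v^2 - 13*v + 42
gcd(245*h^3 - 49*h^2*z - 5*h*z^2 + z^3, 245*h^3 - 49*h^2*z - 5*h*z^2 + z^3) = 245*h^3 - 49*h^2*z - 5*h*z^2 + z^3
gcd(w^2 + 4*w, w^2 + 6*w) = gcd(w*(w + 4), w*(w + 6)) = w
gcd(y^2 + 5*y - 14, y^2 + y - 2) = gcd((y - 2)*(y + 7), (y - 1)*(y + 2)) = 1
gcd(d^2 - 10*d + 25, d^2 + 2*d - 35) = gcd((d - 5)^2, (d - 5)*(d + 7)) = d - 5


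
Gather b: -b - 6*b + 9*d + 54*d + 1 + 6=-7*b + 63*d + 7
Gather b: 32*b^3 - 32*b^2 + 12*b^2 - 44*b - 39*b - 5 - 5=32*b^3 - 20*b^2 - 83*b - 10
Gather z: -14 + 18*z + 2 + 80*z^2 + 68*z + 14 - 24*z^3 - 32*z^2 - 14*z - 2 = -24*z^3 + 48*z^2 + 72*z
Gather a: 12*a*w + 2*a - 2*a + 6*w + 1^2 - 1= 12*a*w + 6*w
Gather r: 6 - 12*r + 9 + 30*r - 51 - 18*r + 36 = 0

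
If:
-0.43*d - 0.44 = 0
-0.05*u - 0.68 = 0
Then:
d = -1.02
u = -13.60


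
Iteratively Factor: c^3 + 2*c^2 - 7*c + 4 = (c - 1)*(c^2 + 3*c - 4) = (c - 1)*(c + 4)*(c - 1)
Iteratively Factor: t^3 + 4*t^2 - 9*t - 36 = (t + 4)*(t^2 - 9) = (t - 3)*(t + 4)*(t + 3)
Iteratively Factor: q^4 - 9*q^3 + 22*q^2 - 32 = (q - 2)*(q^3 - 7*q^2 + 8*q + 16) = (q - 4)*(q - 2)*(q^2 - 3*q - 4) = (q - 4)^2*(q - 2)*(q + 1)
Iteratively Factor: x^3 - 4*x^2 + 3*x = (x - 1)*(x^2 - 3*x) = (x - 3)*(x - 1)*(x)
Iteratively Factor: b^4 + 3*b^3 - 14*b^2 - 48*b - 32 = (b + 1)*(b^3 + 2*b^2 - 16*b - 32) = (b + 1)*(b + 4)*(b^2 - 2*b - 8) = (b - 4)*(b + 1)*(b + 4)*(b + 2)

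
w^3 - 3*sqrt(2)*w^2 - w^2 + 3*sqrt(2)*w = w*(w - 1)*(w - 3*sqrt(2))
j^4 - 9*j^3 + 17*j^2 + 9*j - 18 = (j - 6)*(j - 3)*(j - 1)*(j + 1)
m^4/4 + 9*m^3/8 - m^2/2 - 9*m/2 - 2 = (m/4 + 1)*(m - 2)*(m + 1/2)*(m + 2)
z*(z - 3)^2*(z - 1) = z^4 - 7*z^3 + 15*z^2 - 9*z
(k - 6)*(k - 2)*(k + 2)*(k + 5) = k^4 - k^3 - 34*k^2 + 4*k + 120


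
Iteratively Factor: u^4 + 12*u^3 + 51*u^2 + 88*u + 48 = (u + 1)*(u^3 + 11*u^2 + 40*u + 48) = (u + 1)*(u + 3)*(u^2 + 8*u + 16) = (u + 1)*(u + 3)*(u + 4)*(u + 4)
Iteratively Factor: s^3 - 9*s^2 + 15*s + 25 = (s - 5)*(s^2 - 4*s - 5) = (s - 5)*(s + 1)*(s - 5)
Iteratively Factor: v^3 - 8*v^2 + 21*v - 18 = (v - 3)*(v^2 - 5*v + 6) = (v - 3)^2*(v - 2)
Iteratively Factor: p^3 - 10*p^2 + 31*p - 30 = (p - 2)*(p^2 - 8*p + 15) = (p - 3)*(p - 2)*(p - 5)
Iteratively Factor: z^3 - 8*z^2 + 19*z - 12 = (z - 4)*(z^2 - 4*z + 3) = (z - 4)*(z - 1)*(z - 3)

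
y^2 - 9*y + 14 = (y - 7)*(y - 2)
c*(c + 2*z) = c^2 + 2*c*z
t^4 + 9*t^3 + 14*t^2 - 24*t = t*(t - 1)*(t + 4)*(t + 6)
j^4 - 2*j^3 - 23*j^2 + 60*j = j*(j - 4)*(j - 3)*(j + 5)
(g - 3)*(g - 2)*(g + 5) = g^3 - 19*g + 30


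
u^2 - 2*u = u*(u - 2)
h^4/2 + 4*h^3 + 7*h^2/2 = h^2*(h/2 + 1/2)*(h + 7)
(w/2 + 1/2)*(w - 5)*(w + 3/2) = w^3/2 - 5*w^2/4 - 11*w/2 - 15/4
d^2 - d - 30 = (d - 6)*(d + 5)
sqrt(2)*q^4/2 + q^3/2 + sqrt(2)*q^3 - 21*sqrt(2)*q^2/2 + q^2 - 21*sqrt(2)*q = q*(q - 3*sqrt(2))*(q + 7*sqrt(2)/2)*(sqrt(2)*q/2 + sqrt(2))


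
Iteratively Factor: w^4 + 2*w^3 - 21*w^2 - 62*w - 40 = (w - 5)*(w^3 + 7*w^2 + 14*w + 8) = (w - 5)*(w + 1)*(w^2 + 6*w + 8) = (w - 5)*(w + 1)*(w + 2)*(w + 4)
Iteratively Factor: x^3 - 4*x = (x - 2)*(x^2 + 2*x) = x*(x - 2)*(x + 2)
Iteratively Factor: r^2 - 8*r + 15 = (r - 5)*(r - 3)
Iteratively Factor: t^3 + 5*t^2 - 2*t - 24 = (t + 4)*(t^2 + t - 6) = (t + 3)*(t + 4)*(t - 2)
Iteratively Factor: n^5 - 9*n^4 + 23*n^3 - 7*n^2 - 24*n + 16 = (n - 1)*(n^4 - 8*n^3 + 15*n^2 + 8*n - 16) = (n - 4)*(n - 1)*(n^3 - 4*n^2 - n + 4) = (n - 4)*(n - 1)*(n + 1)*(n^2 - 5*n + 4) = (n - 4)*(n - 1)^2*(n + 1)*(n - 4)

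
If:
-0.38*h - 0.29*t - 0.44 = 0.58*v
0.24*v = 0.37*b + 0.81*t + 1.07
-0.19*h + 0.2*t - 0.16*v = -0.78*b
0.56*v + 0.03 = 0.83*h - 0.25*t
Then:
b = 0.32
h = -0.29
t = -1.43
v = 0.15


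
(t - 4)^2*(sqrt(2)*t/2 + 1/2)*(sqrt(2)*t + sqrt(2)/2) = t^4 - 15*t^3/2 + sqrt(2)*t^3/2 - 15*sqrt(2)*t^2/4 + 12*t^2 + 8*t + 6*sqrt(2)*t + 4*sqrt(2)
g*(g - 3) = g^2 - 3*g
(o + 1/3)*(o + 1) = o^2 + 4*o/3 + 1/3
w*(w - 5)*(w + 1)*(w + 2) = w^4 - 2*w^3 - 13*w^2 - 10*w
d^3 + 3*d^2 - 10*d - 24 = (d - 3)*(d + 2)*(d + 4)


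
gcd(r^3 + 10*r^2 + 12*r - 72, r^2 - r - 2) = r - 2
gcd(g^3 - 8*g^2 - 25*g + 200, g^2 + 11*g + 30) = g + 5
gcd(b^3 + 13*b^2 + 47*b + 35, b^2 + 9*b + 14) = b + 7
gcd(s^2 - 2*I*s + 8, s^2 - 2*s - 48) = 1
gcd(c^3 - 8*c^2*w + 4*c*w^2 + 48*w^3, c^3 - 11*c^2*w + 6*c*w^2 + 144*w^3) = -c + 6*w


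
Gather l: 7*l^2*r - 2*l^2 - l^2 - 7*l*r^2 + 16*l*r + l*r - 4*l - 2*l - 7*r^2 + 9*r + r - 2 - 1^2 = l^2*(7*r - 3) + l*(-7*r^2 + 17*r - 6) - 7*r^2 + 10*r - 3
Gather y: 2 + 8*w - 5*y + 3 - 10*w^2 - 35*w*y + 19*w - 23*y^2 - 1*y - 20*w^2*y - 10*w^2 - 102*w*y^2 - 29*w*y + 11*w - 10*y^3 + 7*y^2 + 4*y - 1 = -20*w^2 + 38*w - 10*y^3 + y^2*(-102*w - 16) + y*(-20*w^2 - 64*w - 2) + 4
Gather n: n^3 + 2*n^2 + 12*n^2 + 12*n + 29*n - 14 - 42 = n^3 + 14*n^2 + 41*n - 56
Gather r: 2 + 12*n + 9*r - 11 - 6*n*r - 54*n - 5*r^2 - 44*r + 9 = -42*n - 5*r^2 + r*(-6*n - 35)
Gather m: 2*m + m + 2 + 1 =3*m + 3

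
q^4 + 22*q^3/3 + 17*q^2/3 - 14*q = q*(q - 1)*(q + 7/3)*(q + 6)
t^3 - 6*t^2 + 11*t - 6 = (t - 3)*(t - 2)*(t - 1)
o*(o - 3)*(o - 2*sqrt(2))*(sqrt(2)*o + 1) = sqrt(2)*o^4 - 3*sqrt(2)*o^3 - 3*o^3 - 2*sqrt(2)*o^2 + 9*o^2 + 6*sqrt(2)*o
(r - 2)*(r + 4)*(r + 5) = r^3 + 7*r^2 + 2*r - 40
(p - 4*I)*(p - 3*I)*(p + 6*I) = p^3 - I*p^2 + 30*p - 72*I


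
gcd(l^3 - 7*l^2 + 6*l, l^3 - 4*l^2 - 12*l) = l^2 - 6*l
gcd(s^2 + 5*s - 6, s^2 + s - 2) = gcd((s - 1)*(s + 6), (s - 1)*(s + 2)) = s - 1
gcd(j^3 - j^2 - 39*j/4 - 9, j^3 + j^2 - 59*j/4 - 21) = j^2 - 5*j/2 - 6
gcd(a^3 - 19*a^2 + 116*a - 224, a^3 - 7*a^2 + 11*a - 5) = 1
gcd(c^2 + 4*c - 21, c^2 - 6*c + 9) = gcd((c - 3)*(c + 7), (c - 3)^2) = c - 3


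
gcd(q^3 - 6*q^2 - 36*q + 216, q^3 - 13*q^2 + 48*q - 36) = q^2 - 12*q + 36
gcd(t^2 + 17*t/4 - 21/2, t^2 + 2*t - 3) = 1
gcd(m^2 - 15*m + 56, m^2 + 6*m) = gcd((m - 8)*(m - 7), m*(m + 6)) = 1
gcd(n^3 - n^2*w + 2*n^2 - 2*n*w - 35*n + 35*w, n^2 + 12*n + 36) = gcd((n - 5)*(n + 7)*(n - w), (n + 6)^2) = 1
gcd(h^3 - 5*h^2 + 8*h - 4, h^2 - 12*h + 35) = 1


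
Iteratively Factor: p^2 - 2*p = (p - 2)*(p)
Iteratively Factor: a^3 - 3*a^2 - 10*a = (a - 5)*(a^2 + 2*a) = (a - 5)*(a + 2)*(a)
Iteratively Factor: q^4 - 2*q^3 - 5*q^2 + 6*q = (q + 2)*(q^3 - 4*q^2 + 3*q) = (q - 3)*(q + 2)*(q^2 - q) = (q - 3)*(q - 1)*(q + 2)*(q)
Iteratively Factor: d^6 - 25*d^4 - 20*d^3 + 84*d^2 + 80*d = (d + 1)*(d^5 - d^4 - 24*d^3 + 4*d^2 + 80*d) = (d + 1)*(d + 2)*(d^4 - 3*d^3 - 18*d^2 + 40*d) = (d + 1)*(d + 2)*(d + 4)*(d^3 - 7*d^2 + 10*d) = (d - 5)*(d + 1)*(d + 2)*(d + 4)*(d^2 - 2*d) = d*(d - 5)*(d + 1)*(d + 2)*(d + 4)*(d - 2)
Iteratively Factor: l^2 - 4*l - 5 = (l + 1)*(l - 5)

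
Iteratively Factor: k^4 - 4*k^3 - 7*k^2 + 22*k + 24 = (k + 1)*(k^3 - 5*k^2 - 2*k + 24) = (k + 1)*(k + 2)*(k^2 - 7*k + 12) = (k - 3)*(k + 1)*(k + 2)*(k - 4)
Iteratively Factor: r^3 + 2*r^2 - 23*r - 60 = (r - 5)*(r^2 + 7*r + 12) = (r - 5)*(r + 4)*(r + 3)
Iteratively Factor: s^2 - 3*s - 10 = (s + 2)*(s - 5)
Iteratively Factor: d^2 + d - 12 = (d - 3)*(d + 4)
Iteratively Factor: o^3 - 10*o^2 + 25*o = (o)*(o^2 - 10*o + 25) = o*(o - 5)*(o - 5)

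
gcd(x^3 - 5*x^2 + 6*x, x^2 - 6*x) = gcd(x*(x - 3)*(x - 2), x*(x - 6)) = x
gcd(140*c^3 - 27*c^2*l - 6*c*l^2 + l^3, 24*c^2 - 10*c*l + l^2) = 4*c - l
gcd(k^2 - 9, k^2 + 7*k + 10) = 1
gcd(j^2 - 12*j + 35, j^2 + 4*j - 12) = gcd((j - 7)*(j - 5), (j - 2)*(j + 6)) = 1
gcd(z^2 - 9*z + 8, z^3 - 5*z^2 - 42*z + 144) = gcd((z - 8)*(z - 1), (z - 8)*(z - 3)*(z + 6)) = z - 8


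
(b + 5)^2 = b^2 + 10*b + 25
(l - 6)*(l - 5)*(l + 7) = l^3 - 4*l^2 - 47*l + 210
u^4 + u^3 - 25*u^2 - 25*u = u*(u - 5)*(u + 1)*(u + 5)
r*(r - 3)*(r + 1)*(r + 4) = r^4 + 2*r^3 - 11*r^2 - 12*r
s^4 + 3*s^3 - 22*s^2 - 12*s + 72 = (s - 3)*(s - 2)*(s + 2)*(s + 6)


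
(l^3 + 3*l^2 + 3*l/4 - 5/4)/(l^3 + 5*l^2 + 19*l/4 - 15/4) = (l + 1)/(l + 3)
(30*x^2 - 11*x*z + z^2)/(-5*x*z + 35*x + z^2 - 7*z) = (-6*x + z)/(z - 7)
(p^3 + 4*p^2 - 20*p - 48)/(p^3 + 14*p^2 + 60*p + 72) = (p - 4)/(p + 6)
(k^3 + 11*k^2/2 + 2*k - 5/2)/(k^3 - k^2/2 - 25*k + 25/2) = (k + 1)/(k - 5)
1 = 1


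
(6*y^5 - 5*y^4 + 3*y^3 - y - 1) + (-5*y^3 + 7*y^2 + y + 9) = 6*y^5 - 5*y^4 - 2*y^3 + 7*y^2 + 8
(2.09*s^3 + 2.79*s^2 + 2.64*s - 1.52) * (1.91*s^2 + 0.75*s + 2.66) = 3.9919*s^5 + 6.8964*s^4 + 12.6943*s^3 + 6.4982*s^2 + 5.8824*s - 4.0432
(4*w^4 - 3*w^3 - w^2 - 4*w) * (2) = 8*w^4 - 6*w^3 - 2*w^2 - 8*w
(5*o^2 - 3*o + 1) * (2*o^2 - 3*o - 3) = 10*o^4 - 21*o^3 - 4*o^2 + 6*o - 3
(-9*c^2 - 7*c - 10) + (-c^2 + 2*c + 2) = -10*c^2 - 5*c - 8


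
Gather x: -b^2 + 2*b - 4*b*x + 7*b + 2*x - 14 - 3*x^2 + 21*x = -b^2 + 9*b - 3*x^2 + x*(23 - 4*b) - 14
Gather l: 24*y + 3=24*y + 3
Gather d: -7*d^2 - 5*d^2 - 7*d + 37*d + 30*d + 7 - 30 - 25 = -12*d^2 + 60*d - 48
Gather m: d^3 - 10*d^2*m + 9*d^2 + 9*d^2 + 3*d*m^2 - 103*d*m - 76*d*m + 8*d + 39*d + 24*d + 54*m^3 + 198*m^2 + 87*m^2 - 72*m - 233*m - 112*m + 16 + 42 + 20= d^3 + 18*d^2 + 71*d + 54*m^3 + m^2*(3*d + 285) + m*(-10*d^2 - 179*d - 417) + 78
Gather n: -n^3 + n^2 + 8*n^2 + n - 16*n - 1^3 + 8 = -n^3 + 9*n^2 - 15*n + 7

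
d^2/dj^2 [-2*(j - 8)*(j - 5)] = -4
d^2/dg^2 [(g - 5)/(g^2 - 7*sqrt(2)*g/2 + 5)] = 4*((g - 5)*(4*g - 7*sqrt(2))^2 + (-6*g + 7*sqrt(2) + 10)*(2*g^2 - 7*sqrt(2)*g + 10))/(2*g^2 - 7*sqrt(2)*g + 10)^3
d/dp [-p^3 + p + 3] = 1 - 3*p^2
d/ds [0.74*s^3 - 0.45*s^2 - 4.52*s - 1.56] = 2.22*s^2 - 0.9*s - 4.52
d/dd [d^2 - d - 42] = 2*d - 1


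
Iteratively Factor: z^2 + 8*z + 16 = (z + 4)*(z + 4)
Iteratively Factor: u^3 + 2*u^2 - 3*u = (u)*(u^2 + 2*u - 3) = u*(u + 3)*(u - 1)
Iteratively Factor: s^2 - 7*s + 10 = (s - 2)*(s - 5)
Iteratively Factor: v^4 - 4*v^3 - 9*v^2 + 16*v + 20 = (v + 1)*(v^3 - 5*v^2 - 4*v + 20) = (v + 1)*(v + 2)*(v^2 - 7*v + 10) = (v - 2)*(v + 1)*(v + 2)*(v - 5)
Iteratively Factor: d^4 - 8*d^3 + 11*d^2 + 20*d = (d)*(d^3 - 8*d^2 + 11*d + 20) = d*(d + 1)*(d^2 - 9*d + 20) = d*(d - 5)*(d + 1)*(d - 4)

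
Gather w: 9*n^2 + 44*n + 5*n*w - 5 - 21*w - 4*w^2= 9*n^2 + 44*n - 4*w^2 + w*(5*n - 21) - 5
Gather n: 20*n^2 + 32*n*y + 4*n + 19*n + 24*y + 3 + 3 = 20*n^2 + n*(32*y + 23) + 24*y + 6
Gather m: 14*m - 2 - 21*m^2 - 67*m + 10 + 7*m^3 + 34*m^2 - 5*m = 7*m^3 + 13*m^2 - 58*m + 8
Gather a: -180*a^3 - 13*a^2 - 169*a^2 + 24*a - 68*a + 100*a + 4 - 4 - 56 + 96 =-180*a^3 - 182*a^2 + 56*a + 40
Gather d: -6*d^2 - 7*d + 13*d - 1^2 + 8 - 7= -6*d^2 + 6*d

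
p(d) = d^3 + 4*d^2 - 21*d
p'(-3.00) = -18.00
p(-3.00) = 72.00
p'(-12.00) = 315.00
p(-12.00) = -900.00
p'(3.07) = 31.83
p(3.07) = 2.16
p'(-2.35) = -23.23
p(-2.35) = 58.46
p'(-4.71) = 7.87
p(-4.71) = 83.16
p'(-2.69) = -20.81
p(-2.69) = 65.97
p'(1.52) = -1.91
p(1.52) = -19.17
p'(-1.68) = -25.97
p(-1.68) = 41.83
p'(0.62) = -14.89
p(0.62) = -11.24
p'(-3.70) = -9.53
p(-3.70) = 81.81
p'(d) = 3*d^2 + 8*d - 21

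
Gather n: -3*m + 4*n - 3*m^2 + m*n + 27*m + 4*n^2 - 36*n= -3*m^2 + 24*m + 4*n^2 + n*(m - 32)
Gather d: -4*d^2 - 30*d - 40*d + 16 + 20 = -4*d^2 - 70*d + 36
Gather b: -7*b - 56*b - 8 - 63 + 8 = -63*b - 63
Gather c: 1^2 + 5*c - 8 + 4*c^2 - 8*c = 4*c^2 - 3*c - 7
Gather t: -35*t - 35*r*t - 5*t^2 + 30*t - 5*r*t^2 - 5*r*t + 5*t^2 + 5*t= -5*r*t^2 - 40*r*t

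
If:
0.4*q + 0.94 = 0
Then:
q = -2.35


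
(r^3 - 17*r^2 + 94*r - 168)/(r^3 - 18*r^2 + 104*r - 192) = (r - 7)/(r - 8)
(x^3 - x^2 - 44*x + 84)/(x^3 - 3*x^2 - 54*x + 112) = (x - 6)/(x - 8)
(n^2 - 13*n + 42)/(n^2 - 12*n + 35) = (n - 6)/(n - 5)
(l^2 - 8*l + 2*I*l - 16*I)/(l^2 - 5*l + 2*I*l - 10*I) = (l - 8)/(l - 5)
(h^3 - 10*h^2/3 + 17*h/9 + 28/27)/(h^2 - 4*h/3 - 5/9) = (9*h^2 - 33*h + 28)/(3*(3*h - 5))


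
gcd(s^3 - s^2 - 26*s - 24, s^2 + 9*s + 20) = s + 4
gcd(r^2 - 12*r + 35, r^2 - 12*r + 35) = r^2 - 12*r + 35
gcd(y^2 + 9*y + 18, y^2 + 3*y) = y + 3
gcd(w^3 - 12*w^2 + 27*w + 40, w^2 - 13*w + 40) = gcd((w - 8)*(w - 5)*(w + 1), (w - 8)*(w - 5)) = w^2 - 13*w + 40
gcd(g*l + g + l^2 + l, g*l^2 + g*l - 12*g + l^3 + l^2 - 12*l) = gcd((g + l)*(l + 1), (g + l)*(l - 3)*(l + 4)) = g + l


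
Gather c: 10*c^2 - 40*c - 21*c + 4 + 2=10*c^2 - 61*c + 6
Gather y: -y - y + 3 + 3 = 6 - 2*y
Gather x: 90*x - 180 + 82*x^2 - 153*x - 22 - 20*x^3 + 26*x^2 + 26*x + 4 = -20*x^3 + 108*x^2 - 37*x - 198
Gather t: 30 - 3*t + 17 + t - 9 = 38 - 2*t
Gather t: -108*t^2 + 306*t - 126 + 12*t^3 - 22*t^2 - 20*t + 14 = 12*t^3 - 130*t^2 + 286*t - 112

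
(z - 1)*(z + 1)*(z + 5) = z^3 + 5*z^2 - z - 5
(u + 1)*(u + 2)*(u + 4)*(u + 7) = u^4 + 14*u^3 + 63*u^2 + 106*u + 56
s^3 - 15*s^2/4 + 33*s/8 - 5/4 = (s - 2)*(s - 5/4)*(s - 1/2)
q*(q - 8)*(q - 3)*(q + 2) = q^4 - 9*q^3 + 2*q^2 + 48*q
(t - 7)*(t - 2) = t^2 - 9*t + 14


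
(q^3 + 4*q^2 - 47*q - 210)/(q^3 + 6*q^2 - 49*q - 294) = (q + 5)/(q + 7)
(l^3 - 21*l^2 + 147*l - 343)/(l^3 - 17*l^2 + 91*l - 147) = (l - 7)/(l - 3)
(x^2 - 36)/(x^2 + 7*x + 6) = (x - 6)/(x + 1)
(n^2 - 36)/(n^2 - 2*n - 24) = (n + 6)/(n + 4)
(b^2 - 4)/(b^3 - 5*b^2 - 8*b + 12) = (b - 2)/(b^2 - 7*b + 6)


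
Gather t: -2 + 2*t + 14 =2*t + 12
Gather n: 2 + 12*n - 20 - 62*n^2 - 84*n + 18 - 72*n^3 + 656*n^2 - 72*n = -72*n^3 + 594*n^2 - 144*n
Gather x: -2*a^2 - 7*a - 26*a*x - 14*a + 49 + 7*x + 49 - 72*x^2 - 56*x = -2*a^2 - 21*a - 72*x^2 + x*(-26*a - 49) + 98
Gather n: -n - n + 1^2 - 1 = -2*n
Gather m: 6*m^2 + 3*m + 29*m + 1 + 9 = 6*m^2 + 32*m + 10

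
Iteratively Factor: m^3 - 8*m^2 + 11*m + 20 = (m - 5)*(m^2 - 3*m - 4) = (m - 5)*(m - 4)*(m + 1)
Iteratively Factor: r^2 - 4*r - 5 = (r - 5)*(r + 1)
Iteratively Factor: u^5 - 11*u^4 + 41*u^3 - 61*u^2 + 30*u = (u - 5)*(u^4 - 6*u^3 + 11*u^2 - 6*u) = (u - 5)*(u - 2)*(u^3 - 4*u^2 + 3*u) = u*(u - 5)*(u - 2)*(u^2 - 4*u + 3) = u*(u - 5)*(u - 2)*(u - 1)*(u - 3)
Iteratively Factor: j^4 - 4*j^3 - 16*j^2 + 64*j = (j - 4)*(j^3 - 16*j) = (j - 4)*(j + 4)*(j^2 - 4*j) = j*(j - 4)*(j + 4)*(j - 4)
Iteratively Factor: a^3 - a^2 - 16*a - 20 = (a + 2)*(a^2 - 3*a - 10) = (a + 2)^2*(a - 5)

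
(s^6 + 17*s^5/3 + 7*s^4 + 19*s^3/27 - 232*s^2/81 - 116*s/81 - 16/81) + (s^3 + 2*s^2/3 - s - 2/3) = s^6 + 17*s^5/3 + 7*s^4 + 46*s^3/27 - 178*s^2/81 - 197*s/81 - 70/81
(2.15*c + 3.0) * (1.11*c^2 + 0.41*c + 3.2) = 2.3865*c^3 + 4.2115*c^2 + 8.11*c + 9.6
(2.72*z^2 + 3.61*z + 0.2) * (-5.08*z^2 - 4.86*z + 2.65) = -13.8176*z^4 - 31.558*z^3 - 11.3526*z^2 + 8.5945*z + 0.53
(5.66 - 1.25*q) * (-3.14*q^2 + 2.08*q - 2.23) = 3.925*q^3 - 20.3724*q^2 + 14.5603*q - 12.6218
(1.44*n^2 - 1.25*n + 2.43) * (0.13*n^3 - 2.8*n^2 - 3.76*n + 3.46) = 0.1872*n^5 - 4.1945*n^4 - 1.5985*n^3 + 2.8784*n^2 - 13.4618*n + 8.4078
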